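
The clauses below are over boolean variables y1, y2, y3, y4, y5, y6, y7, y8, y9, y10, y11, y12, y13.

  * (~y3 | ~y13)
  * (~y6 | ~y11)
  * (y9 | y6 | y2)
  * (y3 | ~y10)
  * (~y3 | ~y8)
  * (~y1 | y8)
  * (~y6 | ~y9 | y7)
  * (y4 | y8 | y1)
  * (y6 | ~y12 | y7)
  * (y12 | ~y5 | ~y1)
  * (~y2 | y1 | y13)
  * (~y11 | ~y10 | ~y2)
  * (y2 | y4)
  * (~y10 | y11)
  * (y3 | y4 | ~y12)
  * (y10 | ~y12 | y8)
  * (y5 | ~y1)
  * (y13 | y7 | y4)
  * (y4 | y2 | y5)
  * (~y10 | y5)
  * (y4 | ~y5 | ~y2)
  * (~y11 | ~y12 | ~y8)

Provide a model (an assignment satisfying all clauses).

y1=F  y2=T  y3=F  y4=F  y5=F  y6=F  y7=F  y8=T  y9=F  y10=F  y11=F  y12=F  y13=T

Check each clause:
  1. (~y13 | ~y3) — ~y3 is true.
  2. (~y11 | ~y6) — ~y6 is true.
  3. (y6 | y2 | y9) — y2 is true.
  4. (~y10 | y3) — ~y10 is true.
  5. (~y8 | ~y3) — ~y3 is true.
  6. (~y1 | y8) — y8 is true.
  7. (~y9 | y7 | ~y6) — ~y6 is true.
  8. (y1 | y4 | y8) — y8 is true.
  9. (y7 | ~y12 | y6) — ~y12 is true.
  10. (~y1 | ~y5 | y12) — ~y5 is true.
  11. (y13 | y1 | ~y2) — y13 is true.
  12. (~y2 | ~y11 | ~y10) — ~y11 is true.
  13. (y2 | y4) — y2 is true.
  14. (~y10 | y11) — ~y10 is true.
  15. (y4 | ~y12 | y3) — ~y12 is true.
  16. (y8 | ~y12 | y10) — y8 is true.
  17. (~y1 | y5) — ~y1 is true.
  18. (y4 | y13 | y7) — y13 is true.
  19. (y2 | y5 | y4) — y2 is true.
  20. (y5 | ~y10) — ~y10 is true.
  21. (y4 | ~y2 | ~y5) — ~y5 is true.
  22. (~y12 | ~y8 | ~y11) — ~y12 is true.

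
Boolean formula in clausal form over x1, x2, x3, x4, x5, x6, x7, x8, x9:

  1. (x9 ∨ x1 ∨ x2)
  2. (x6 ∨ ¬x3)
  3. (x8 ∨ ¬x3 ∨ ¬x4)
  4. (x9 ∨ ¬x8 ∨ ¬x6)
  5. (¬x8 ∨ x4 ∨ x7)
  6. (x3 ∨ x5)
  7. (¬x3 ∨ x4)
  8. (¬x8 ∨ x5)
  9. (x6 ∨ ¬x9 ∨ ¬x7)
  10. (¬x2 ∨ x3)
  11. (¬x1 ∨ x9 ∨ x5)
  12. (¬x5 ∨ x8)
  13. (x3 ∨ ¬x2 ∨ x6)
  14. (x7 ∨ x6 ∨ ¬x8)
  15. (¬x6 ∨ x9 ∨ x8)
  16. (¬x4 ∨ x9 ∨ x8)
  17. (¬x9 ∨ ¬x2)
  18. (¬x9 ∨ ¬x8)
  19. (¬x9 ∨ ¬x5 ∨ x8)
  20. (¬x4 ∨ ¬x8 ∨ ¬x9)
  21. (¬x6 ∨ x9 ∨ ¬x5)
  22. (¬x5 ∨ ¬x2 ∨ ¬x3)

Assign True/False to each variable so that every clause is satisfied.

Set x1 = True and propagate.
Branch on x2: take x2 = False.
Try x3 = False.
  then x5 is forced to True.
  then x8 is forced to True.
  then x9 is forced to False.
  then x6 is forced to False.
  then x7 is forced to True.
x4 is now unconstrained; take x4 = True.

x1=True, x2=False, x3=False, x4=True, x5=True, x6=False, x7=True, x8=True, x9=False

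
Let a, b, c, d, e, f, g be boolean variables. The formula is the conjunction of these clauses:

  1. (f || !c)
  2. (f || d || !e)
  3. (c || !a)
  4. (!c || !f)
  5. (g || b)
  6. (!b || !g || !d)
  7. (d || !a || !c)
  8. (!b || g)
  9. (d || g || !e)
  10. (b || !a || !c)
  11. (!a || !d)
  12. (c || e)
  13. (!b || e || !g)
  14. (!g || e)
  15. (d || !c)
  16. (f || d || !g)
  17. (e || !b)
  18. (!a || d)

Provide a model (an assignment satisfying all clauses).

a = F, b = F, c = F, d = T, e = T, f = T, g = T

Check each clause:
  1. (f || !c) — !c is true.
  2. (f || !e || d) — d is true.
  3. (!a || c) — !a is true.
  4. (!f || !c) — !c is true.
  5. (b || g) — g is true.
  6. (!d || !b || !g) — !b is true.
  7. (d || !a || !c) — d is true.
  8. (g || !b) — !b is true.
  9. (d || g || !e) — d is true.
  10. (b || !a || !c) — !c is true.
  11. (!d || !a) — !a is true.
  12. (c || e) — e is true.
  13. (!g || !b || e) — e is true.
  14. (!g || e) — e is true.
  15. (!c || d) — d is true.
  16. (!g || f || d) — d is true.
  17. (!b || e) — e is true.
  18. (!a || d) — d is true.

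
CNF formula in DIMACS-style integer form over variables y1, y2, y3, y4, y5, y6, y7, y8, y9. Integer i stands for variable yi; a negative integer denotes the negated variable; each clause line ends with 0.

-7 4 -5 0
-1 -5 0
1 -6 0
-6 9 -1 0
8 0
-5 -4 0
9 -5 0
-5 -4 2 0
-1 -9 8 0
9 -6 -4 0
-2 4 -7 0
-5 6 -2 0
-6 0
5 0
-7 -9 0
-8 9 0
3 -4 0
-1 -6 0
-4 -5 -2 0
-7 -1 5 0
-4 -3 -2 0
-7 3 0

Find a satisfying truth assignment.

y1=F, y2=F, y3=F, y4=F, y5=T, y6=F, y7=F, y8=T, y9=T

Check each clause:
  1. (y4 \/ ~y7 \/ ~y5) — ~y7 is true.
  2. (~y5 \/ ~y1) — ~y1 is true.
  3. (y1 \/ ~y6) — ~y6 is true.
  4. (~y1 \/ y9 \/ ~y6) — y9 is true.
  5. (y8) — y8 is true.
  6. (~y4 \/ ~y5) — ~y4 is true.
  7. (y9 \/ ~y5) — y9 is true.
  8. (~y4 \/ ~y5 \/ y2) — ~y4 is true.
  9. (~y9 \/ ~y1 \/ y8) — y8 is true.
  10. (~y4 \/ ~y6 \/ y9) — y9 is true.
  11. (y4 \/ ~y7 \/ ~y2) — ~y7 is true.
  12. (y6 \/ ~y5 \/ ~y2) — ~y2 is true.
  13. (~y6) — ~y6 is true.
  14. (y5) — y5 is true.
  15. (~y7 \/ ~y9) — ~y7 is true.
  16. (y9 \/ ~y8) — y9 is true.
  17. (y3 \/ ~y4) — ~y4 is true.
  18. (~y1 \/ ~y6) — ~y6 is true.
  19. (~y5 \/ ~y2 \/ ~y4) — ~y4 is true.
  20. (~y7 \/ ~y1 \/ y5) — ~y7 is true.
  21. (~y2 \/ ~y4 \/ ~y3) — ~y4 is true.
  22. (~y7 \/ y3) — ~y7 is true.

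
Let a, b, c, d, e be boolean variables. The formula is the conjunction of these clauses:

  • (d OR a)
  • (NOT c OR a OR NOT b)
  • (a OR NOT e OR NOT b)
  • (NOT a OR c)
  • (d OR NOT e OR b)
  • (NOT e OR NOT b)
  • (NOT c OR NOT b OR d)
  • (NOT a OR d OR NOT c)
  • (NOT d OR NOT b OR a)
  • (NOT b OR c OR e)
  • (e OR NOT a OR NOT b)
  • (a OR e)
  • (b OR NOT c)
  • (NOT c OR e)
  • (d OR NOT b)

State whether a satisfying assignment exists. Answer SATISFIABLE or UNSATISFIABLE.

SATISFIABLE

Set a = False and propagate.
  then d is forced to True.
  then b is forced to False.
  then e is forced to True.
  then c is forced to False.
So a = 0, b = 0, c = 0, d = 1, e = 1 is a satisfying assignment.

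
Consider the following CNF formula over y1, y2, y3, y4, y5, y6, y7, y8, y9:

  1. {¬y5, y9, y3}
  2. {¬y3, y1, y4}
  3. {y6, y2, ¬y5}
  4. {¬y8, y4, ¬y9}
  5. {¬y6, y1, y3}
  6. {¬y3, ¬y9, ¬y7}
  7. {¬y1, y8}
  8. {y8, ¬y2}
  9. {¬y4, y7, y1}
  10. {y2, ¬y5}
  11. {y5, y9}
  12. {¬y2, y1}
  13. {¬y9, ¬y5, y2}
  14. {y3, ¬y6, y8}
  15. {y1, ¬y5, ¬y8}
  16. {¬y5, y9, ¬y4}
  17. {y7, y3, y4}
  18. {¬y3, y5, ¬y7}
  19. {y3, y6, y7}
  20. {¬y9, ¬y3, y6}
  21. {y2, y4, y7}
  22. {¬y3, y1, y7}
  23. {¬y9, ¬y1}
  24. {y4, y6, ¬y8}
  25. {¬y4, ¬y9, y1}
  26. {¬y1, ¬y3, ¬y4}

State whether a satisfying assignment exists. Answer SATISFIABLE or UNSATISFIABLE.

Branch on y1: take y1 = True.
  then y8 is forced to True.
  then y9 is forced to False.
  then y5 is forced to True.
  then y3 is forced to True.
  then y2 is forced to True.
  then y4 is forced to False.
  then y6 is forced to True.
y7 is now unconstrained; take y7 = False.
So y1=1  y2=1  y3=1  y4=0  y5=1  y6=1  y7=0  y8=1  y9=0 is a satisfying assignment.

SATISFIABLE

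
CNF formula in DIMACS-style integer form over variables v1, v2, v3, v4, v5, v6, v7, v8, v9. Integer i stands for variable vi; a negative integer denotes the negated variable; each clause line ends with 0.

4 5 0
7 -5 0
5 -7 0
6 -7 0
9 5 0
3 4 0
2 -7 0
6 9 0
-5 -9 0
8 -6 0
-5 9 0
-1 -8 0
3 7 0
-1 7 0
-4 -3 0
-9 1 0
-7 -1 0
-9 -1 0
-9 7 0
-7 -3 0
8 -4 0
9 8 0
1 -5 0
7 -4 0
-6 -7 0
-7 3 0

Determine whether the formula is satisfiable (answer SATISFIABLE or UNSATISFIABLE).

v7 = True:
  propagation gives v5=True, v6=True; an empty clause results — contradiction.
v7 = False:
  propagation gives v5=False, v4=True; an empty clause results — contradiction.
Every branch closes, so no satisfying assignment exists.

UNSATISFIABLE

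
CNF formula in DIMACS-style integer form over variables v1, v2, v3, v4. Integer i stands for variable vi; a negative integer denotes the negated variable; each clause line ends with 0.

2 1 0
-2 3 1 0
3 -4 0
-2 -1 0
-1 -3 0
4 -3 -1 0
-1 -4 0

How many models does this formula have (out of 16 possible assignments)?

3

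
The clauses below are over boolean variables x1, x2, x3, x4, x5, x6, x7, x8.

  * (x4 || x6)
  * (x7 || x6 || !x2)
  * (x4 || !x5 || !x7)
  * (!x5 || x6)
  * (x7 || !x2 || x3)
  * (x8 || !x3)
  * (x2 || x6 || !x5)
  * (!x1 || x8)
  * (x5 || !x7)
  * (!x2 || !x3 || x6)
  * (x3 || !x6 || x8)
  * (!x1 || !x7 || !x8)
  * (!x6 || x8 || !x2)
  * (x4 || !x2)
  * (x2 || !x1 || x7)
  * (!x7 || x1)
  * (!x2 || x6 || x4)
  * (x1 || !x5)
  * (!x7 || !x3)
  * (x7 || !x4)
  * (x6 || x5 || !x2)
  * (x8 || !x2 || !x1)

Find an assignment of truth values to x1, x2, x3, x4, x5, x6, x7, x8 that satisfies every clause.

x1=False, x2=False, x3=False, x4=False, x5=False, x6=True, x7=False, x8=True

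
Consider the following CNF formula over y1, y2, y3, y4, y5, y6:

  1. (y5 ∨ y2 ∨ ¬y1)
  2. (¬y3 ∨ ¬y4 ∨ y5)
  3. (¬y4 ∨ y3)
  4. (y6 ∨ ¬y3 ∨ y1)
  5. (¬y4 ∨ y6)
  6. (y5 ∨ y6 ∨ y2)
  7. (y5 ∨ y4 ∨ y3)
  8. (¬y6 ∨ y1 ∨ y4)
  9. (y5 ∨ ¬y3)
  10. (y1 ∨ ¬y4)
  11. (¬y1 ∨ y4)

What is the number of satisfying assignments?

4

Satisfying assignments:
  y1=F y2=F y3=F y4=F y5=T y6=F
  y1=F y2=T y3=F y4=F y5=T y6=F
  y1=T y2=F y3=T y4=T y5=T y6=T
  y1=T y2=T y3=T y4=T y5=T y6=T
Count: 4.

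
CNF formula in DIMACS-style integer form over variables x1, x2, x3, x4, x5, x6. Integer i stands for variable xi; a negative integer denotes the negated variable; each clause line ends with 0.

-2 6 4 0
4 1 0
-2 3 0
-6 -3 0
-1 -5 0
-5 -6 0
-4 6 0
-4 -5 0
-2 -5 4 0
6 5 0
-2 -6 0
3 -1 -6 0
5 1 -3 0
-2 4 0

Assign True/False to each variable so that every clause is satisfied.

x1 = False, x2 = False, x3 = False, x4 = True, x5 = False, x6 = True

Pure literal: x2 appears only negated; assign x2 = False.
Set x1 = False and propagate.
  then x4 is forced to True.
  then x6 is forced to True.
  then x3 is forced to False.
  then x5 is forced to False.
Every clause has at least one true literal under this assignment.
Check each clause:
  1. {x4, x6, ¬x2} — x4 is true.
  2. {x1, x4} — x4 is true.
  3. {¬x2, x3} — ¬x2 is true.
  4. {¬x3, ¬x6} — ¬x3 is true.
  5. {¬x1, ¬x5} — ¬x5 is true.
  6. {¬x5, ¬x6} — ¬x5 is true.
  7. {¬x4, x6} — x6 is true.
  8. {¬x4, ¬x5} — ¬x5 is true.
  9. {¬x2, x4, ¬x5} — ¬x5 is true.
  10. {x5, x6} — x6 is true.
  11. {¬x2, ¬x6} — ¬x2 is true.
  12. {¬x1, x3, ¬x6} — ¬x1 is true.
  13. {x5, x1, ¬x3} — ¬x3 is true.
  14. {¬x2, x4} — x4 is true.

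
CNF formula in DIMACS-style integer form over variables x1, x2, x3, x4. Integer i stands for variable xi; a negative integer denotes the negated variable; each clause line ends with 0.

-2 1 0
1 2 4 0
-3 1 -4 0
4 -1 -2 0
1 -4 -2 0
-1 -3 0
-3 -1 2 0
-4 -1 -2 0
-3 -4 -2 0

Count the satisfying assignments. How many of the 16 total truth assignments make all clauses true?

3

The models are:
  x1=0 x2=0 x3=0 x4=1
  x1=1 x2=0 x3=0 x4=0
  x1=1 x2=0 x3=0 x4=1
That's 3 in total.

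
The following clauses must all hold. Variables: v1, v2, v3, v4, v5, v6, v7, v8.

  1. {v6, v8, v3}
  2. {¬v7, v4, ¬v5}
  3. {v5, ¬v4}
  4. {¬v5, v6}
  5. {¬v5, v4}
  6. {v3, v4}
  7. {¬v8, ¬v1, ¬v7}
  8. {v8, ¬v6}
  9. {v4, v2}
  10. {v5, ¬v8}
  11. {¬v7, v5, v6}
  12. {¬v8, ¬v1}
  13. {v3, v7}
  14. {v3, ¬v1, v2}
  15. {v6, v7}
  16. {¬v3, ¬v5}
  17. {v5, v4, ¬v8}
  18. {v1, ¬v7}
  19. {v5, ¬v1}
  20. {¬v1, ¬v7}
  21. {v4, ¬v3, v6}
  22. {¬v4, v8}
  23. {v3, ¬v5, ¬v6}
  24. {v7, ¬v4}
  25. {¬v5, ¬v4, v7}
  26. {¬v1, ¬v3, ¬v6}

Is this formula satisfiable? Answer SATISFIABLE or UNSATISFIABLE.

UNSATISFIABLE

v5 = True:
  propagation gives v6=True, v4=True, v8=True, v1=False; an empty clause results — contradiction.
v5 = False:
  propagation gives v4=False, v3=True, v2=True, v8=False; an empty clause results — contradiction.
Every branch closes, so no satisfying assignment exists.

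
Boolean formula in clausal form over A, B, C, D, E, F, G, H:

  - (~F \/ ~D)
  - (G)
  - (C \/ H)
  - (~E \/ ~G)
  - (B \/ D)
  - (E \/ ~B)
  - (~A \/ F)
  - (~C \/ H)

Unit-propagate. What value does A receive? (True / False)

(G) stands alone — G = True.
In (~E \/ ~G), ~G is now false; ~E must hold, so E = False.
(~B \/ E) with E = False leaves only ~B, so B = False.
From (B \/ D) and B = False: D = True.
(~D \/ ~F) with D = True leaves only ~F, so F = False.
In (~A \/ F), F is now false; ~A must hold, so A = False.

False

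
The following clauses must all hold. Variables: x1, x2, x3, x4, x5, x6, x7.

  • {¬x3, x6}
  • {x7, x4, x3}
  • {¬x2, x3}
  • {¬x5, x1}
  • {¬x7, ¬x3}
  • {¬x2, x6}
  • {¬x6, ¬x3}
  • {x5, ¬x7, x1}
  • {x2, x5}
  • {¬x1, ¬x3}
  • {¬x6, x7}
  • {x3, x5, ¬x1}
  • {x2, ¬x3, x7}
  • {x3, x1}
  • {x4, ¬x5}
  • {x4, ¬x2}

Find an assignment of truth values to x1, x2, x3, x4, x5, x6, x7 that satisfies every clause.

Pure literal: x4 appears only positively; assign x4 = True.
Set x1 = True and propagate.
  then x3 is forced to False.
  then x2 is forced to False.
  then x5 is forced to True.
Set x6 = False and propagate.
x7 is now unconstrained; take x7 = False.

x1=1  x2=0  x3=0  x4=1  x5=1  x6=0  x7=0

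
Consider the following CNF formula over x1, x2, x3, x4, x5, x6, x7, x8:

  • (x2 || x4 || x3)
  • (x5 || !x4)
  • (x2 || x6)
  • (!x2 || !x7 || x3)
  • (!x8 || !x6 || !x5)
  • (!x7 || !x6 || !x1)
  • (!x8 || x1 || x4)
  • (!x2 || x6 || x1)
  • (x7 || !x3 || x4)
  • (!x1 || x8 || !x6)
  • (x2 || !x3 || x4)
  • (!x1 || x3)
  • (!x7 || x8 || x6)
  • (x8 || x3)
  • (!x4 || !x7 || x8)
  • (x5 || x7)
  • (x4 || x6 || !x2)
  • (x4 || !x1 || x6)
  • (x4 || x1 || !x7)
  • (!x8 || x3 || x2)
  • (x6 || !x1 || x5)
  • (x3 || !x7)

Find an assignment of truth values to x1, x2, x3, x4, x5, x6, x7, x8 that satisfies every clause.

x1=0, x2=1, x3=1, x4=1, x5=1, x6=1, x7=0, x8=0

Branch on x1: take x1 = False.
The remaining clauses are satisfied by x2 = True, x3 = True, x4 = True, x5 = True, x6 = True, x7 = False, x8 = False.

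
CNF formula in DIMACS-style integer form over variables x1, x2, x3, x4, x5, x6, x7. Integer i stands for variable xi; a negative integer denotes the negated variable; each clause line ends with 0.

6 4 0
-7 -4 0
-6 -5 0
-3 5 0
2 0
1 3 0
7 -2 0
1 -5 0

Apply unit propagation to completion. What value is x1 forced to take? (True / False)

True

(x2) stands alone — x2 = True.
(NOT x2 OR x7): since x2 = True, the clause reduces to (x7). x7 = True.
In (NOT x4 OR NOT x7), NOT x7 is now false; NOT x4 must hold, so x4 = False.
In (x6 OR x4), x4 is now false; x6 must hold, so x6 = True.
(NOT x5 OR NOT x6) with x6 = True leaves only NOT x5, so x5 = False.
From (NOT x3 OR x5) and x5 = False: x3 = False.
(x1 OR x3) with x3 = False leaves only x1, so x1 = True.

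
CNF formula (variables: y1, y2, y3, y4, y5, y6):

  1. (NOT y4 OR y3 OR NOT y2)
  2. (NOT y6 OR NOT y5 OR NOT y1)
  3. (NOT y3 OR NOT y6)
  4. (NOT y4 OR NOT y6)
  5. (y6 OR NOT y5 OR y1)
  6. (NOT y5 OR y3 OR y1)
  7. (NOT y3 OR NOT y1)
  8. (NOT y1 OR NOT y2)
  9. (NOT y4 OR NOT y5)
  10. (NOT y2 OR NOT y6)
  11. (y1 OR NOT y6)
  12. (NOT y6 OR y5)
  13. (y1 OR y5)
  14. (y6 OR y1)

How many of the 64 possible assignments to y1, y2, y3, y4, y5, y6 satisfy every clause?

3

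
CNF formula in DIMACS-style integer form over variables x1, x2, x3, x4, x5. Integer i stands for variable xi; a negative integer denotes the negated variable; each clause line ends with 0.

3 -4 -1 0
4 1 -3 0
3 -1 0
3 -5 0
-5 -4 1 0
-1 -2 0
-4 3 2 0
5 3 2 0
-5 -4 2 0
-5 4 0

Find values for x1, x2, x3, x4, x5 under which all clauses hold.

x1 = False, x2 = False, x3 = True, x4 = True, x5 = False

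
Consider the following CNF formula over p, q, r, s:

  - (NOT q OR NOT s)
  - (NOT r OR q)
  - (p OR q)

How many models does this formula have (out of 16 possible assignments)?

The models are:
  p=F q=T r=F s=F
  p=F q=T r=T s=F
  p=T q=F r=F s=F
  p=T q=F r=F s=T
  p=T q=T r=F s=F
  p=T q=T r=T s=F
Count: 6.

6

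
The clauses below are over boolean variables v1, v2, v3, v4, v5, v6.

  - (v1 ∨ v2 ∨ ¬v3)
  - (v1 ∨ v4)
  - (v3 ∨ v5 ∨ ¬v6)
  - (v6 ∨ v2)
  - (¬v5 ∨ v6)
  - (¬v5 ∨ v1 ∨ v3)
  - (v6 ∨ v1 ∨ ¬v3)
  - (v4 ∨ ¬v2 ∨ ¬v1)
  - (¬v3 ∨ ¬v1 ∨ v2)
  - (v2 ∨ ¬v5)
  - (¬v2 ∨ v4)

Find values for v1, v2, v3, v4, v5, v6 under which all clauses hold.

v1 = 1, v2 = 1, v3 = 1, v4 = 1, v5 = 0, v6 = 0

Pure literal: v4 appears only positively; assign v4 = True.
Branch on v1: take v1 = True.
For the remaining variables, v2 = True, v3 = True, v5 = False, v6 = False works.
Every clause has at least one true literal under this assignment.
Check each clause:
  1. (v2 ∨ ¬v3 ∨ v1) — v1 is true.
  2. (v1 ∨ v4) — v1 is true.
  3. (v5 ∨ ¬v6 ∨ v3) — ¬v6 is true.
  4. (v6 ∨ v2) — v2 is true.
  5. (¬v5 ∨ v6) — ¬v5 is true.
  6. (v3 ∨ v1 ∨ ¬v5) — v1 is true.
  7. (v1 ∨ ¬v3 ∨ v6) — v1 is true.
  8. (¬v1 ∨ ¬v2 ∨ v4) — v4 is true.
  9. (v2 ∨ ¬v1 ∨ ¬v3) — v2 is true.
  10. (¬v5 ∨ v2) — v2 is true.
  11. (¬v2 ∨ v4) — v4 is true.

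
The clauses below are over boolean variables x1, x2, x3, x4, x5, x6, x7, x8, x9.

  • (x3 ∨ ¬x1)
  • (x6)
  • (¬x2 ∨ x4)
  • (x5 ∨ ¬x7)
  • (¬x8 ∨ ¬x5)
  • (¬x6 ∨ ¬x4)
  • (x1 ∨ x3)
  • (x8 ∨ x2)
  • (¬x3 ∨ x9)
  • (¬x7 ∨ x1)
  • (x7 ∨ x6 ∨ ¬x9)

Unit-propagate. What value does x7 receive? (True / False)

(x6) is a unit clause: x6 = True.
(¬x6 ∨ ¬x4) with x6 = True leaves only ¬x4, so x4 = False.
From (¬x2 ∨ x4) and x4 = False: x2 = False.
From (x2 ∨ x8) and x2 = False: x8 = True.
In (¬x8 ∨ ¬x5), ¬x8 is now false; ¬x5 must hold, so x5 = False.
From (x5 ∨ ¬x7) and x5 = False: x7 = False.

False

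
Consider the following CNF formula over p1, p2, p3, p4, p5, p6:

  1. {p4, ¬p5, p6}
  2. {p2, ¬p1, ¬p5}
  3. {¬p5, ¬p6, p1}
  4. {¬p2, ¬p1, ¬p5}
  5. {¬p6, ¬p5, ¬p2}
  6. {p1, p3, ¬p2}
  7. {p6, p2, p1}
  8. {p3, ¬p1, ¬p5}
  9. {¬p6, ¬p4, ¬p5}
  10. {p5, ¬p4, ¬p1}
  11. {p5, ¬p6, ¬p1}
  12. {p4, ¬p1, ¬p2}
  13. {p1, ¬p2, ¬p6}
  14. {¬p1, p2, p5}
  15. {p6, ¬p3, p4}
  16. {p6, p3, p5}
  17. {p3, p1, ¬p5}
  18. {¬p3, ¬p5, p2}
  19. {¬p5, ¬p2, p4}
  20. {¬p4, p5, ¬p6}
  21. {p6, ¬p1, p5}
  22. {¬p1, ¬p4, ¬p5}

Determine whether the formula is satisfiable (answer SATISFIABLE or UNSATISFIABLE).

Set p1 = False and propagate.
Branch on p2: take p2 = True.
  then p3 is forced to True.
  then p6 is forced to False.
  then p4 is forced to True.
p5 is now unconstrained; take p5 = True.
Every clause has at least one true literal under this assignment.
So p1 = F, p2 = T, p3 = T, p4 = T, p5 = T, p6 = F is a satisfying assignment.

SATISFIABLE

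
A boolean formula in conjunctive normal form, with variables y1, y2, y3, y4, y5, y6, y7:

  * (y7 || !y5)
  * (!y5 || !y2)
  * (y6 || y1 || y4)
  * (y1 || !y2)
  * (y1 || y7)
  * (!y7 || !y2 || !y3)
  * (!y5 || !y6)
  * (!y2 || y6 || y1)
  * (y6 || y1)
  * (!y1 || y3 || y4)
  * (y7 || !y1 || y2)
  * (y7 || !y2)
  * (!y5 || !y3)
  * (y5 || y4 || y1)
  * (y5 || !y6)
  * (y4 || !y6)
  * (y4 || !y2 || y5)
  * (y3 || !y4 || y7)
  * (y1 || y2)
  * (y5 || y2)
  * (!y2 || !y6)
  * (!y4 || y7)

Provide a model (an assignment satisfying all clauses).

y1=True, y2=True, y3=False, y4=True, y5=False, y6=False, y7=True

Branch on y1: take y1 = True.
Try y2 = True.
  then y5 is forced to False.
  then y7 is forced to True.
  then y3 is forced to False.
  then y4 is forced to True.
  then y6 is forced to False.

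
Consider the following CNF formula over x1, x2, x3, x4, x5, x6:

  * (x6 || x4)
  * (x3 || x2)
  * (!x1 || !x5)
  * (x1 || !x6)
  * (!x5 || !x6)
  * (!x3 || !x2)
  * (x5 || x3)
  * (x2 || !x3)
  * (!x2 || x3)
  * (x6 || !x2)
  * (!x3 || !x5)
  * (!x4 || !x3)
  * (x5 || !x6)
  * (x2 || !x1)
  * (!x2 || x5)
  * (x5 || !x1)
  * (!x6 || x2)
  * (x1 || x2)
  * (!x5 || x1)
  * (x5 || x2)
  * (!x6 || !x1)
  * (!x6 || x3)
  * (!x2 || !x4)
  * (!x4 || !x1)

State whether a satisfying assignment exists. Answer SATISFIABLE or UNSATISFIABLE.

x2 = True:
  propagation gives x3=False; an empty clause results — contradiction.
x2 = False:
  propagation gives x3=True; an empty clause results — contradiction.
Every branch closes, so no satisfying assignment exists.

UNSATISFIABLE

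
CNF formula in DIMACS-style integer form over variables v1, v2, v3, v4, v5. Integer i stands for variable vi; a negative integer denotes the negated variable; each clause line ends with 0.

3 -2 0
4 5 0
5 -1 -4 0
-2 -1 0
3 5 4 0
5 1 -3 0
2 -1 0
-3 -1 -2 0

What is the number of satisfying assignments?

7

Split on v1, then v2.
  v1=1, v2=1: a clause becomes empty — 0.
  v1=1, v2=0: a clause becomes empty — 0.
  v1=0, v2=1: remaining (v3,v4,v5) ∈ {(1,0,1); (1,1,1)} — 2.
  v1=0, v2=0: 5 of the 8 assignments to (v3,v4,v5) work.
Total: 0 + 0 + 2 + 5 = 7.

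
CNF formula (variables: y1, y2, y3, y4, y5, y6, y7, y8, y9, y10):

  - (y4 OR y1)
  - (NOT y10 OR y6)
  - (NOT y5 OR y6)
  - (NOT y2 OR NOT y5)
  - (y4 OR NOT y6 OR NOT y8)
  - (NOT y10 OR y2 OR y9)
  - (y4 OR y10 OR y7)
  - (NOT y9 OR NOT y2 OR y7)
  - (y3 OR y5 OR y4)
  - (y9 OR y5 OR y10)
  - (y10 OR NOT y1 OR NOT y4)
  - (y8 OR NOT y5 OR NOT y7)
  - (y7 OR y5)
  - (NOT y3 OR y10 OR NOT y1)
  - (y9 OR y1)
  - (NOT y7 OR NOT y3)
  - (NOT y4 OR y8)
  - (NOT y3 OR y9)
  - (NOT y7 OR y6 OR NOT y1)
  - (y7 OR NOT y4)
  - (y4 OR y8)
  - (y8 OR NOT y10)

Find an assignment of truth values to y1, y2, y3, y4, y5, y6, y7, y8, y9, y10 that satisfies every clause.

y1=F, y2=F, y3=F, y4=T, y5=F, y6=T, y7=T, y8=T, y9=T, y10=T

Check each clause:
  1. (y4 OR y1) — y4 is true.
  2. (NOT y10 OR y6) — y6 is true.
  3. (NOT y5 OR y6) — NOT y5 is true.
  4. (NOT y2 OR NOT y5) — NOT y5 is true.
  5. (NOT y8 OR NOT y6 OR y4) — y4 is true.
  6. (y2 OR NOT y10 OR y9) — y9 is true.
  7. (y10 OR y7 OR y4) — y10 is true.
  8. (y7 OR NOT y2 OR NOT y9) — y7 is true.
  9. (y3 OR y5 OR y4) — y4 is true.
  10. (y10 OR y9 OR y5) — y9 is true.
  11. (NOT y4 OR NOT y1 OR y10) — y10 is true.
  12. (NOT y7 OR NOT y5 OR y8) — y8 is true.
  13. (y7 OR y5) — y7 is true.
  14. (NOT y1 OR y10 OR NOT y3) — y10 is true.
  15. (y9 OR y1) — y9 is true.
  16. (NOT y3 OR NOT y7) — NOT y3 is true.
  17. (NOT y4 OR y8) — y8 is true.
  18. (NOT y3 OR y9) — y9 is true.
  19. (NOT y1 OR NOT y7 OR y6) — NOT y1 is true.
  20. (NOT y4 OR y7) — y7 is true.
  21. (y4 OR y8) — y8 is true.
  22. (NOT y10 OR y8) — y8 is true.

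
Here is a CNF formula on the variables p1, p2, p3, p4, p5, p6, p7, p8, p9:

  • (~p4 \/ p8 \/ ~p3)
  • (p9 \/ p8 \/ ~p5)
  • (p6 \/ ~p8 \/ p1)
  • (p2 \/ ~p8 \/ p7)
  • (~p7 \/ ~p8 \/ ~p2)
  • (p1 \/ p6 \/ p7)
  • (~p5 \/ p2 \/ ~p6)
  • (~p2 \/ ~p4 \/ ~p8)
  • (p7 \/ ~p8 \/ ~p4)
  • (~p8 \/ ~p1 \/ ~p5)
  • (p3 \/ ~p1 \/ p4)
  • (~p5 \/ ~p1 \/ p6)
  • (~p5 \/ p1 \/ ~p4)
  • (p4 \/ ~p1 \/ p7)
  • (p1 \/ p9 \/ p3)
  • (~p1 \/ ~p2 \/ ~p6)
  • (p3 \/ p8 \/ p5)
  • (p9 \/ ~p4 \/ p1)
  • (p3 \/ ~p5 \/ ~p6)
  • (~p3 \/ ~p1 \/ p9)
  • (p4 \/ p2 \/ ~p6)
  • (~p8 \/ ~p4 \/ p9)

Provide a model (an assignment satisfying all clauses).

p9 occurs only positively in the remaining clauses — set p9 = True.
Branch on p1: take p1 = False.
The remaining clauses are satisfied by p2 = False, p3 = True, p4 = True, p5 = False, p6 = True, p7 = True, p8 = True.

p1=0, p2=0, p3=1, p4=1, p5=0, p6=1, p7=1, p8=1, p9=1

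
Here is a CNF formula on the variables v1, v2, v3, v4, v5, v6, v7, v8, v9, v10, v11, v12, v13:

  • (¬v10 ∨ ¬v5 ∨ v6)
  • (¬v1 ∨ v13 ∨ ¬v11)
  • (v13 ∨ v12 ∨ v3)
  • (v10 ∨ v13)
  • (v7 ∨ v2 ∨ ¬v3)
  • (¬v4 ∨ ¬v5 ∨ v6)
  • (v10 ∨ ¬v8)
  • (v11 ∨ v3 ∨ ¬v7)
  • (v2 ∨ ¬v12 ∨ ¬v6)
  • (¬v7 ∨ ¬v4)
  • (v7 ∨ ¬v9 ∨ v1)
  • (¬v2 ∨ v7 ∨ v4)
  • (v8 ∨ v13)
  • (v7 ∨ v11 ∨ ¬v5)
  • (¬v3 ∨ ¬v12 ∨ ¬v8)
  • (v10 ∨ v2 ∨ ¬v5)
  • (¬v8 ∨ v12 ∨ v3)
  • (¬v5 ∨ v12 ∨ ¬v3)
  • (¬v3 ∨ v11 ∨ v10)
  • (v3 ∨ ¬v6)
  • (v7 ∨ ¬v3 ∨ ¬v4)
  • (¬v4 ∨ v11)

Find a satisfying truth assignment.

v5 occurs only negated in the remaining clauses — set v5 = False.
v13 occurs only positively in the remaining clauses — set v13 = True.
Set v1 = True and propagate.
The remaining clauses are satisfied by v2 = True, v3 = True, v4 = False, v6 = False, v7 = True, v8 = False, v9 = True, v10 = True, v11 = False, v12 = True.

v1 = True, v2 = True, v3 = True, v4 = False, v5 = False, v6 = False, v7 = True, v8 = False, v9 = True, v10 = True, v11 = False, v12 = True, v13 = True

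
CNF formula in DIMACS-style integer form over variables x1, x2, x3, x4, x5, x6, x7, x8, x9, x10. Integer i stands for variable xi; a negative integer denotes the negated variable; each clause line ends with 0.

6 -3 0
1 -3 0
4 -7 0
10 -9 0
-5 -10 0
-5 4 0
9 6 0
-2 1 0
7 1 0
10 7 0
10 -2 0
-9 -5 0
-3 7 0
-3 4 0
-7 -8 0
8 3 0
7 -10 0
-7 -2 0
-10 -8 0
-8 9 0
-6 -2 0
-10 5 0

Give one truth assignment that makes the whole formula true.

x1=1, x2=0, x3=1, x4=1, x5=1, x6=1, x7=1, x8=0, x9=0, x10=0

Check each clause:
  1. (x6 | ~x3) — x6 is true.
  2. (x1 | ~x3) — x1 is true.
  3. (x4 | ~x7) — x4 is true.
  4. (x10 | ~x9) — ~x9 is true.
  5. (~x5 | ~x10) — ~x10 is true.
  6. (x4 | ~x5) — x4 is true.
  7. (x6 | x9) — x6 is true.
  8. (x1 | ~x2) — x1 is true.
  9. (x1 | x7) — x1 is true.
  10. (x7 | x10) — x7 is true.
  11. (x10 | ~x2) — ~x2 is true.
  12. (~x5 | ~x9) — ~x9 is true.
  13. (x7 | ~x3) — x7 is true.
  14. (~x3 | x4) — x4 is true.
  15. (~x7 | ~x8) — ~x8 is true.
  16. (x3 | x8) — x3 is true.
  17. (x7 | ~x10) — ~x10 is true.
  18. (~x7 | ~x2) — ~x2 is true.
  19. (~x10 | ~x8) — ~x8 is true.
  20. (~x8 | x9) — ~x8 is true.
  21. (~x6 | ~x2) — ~x2 is true.
  22. (x5 | ~x10) — x5 is true.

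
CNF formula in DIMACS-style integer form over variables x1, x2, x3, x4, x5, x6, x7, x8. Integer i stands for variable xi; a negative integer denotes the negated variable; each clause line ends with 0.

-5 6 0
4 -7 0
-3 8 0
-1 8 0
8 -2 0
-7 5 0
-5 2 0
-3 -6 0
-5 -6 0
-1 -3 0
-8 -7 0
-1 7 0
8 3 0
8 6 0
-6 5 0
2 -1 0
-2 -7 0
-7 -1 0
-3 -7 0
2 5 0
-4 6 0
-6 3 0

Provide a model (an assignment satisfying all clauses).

Pure literal: x1 appears only negated; assign x1 = False.
Branch on x2: take x2 = True.
  then x8 is forced to True.
  then x7 is forced to False.
For the remaining variables, x3 = True, x4 = False, x5 = False, x6 = False works.
Every clause has at least one true literal under this assignment.

x1=F  x2=T  x3=T  x4=F  x5=F  x6=F  x7=F  x8=T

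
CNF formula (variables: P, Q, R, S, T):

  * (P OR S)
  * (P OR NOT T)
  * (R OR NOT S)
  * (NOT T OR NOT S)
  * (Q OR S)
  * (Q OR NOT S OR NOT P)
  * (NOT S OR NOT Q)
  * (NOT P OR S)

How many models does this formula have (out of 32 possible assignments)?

1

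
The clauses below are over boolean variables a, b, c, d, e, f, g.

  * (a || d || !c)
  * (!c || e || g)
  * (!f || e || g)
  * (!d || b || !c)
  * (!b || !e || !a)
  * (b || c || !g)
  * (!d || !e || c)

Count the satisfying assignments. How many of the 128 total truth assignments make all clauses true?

40

Split on c, then e.
  c=T, e=T: f, g free; 2 ways for (a,b,d) × 2^2 = 8.
  c=T, e=F: f free; 4 ways for (a,b,d,g) × 2^1 = 8.
  c=F, e=T: f free; 4 ways for (a,b,d,g) × 2^1 = 8.
  c=F, e=F: a, d free; 4 ways for (b,f,g) × 2^2 = 16.
Total: 8 + 8 + 8 + 16 = 40.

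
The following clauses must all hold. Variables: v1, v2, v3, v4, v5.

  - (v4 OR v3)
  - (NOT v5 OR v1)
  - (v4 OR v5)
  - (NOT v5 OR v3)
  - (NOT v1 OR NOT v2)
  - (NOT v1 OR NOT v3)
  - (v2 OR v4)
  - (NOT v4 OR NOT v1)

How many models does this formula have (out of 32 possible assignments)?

Satisfying assignments:
  v1=0 v2=0 v3=0 v4=1 v5=0
  v1=0 v2=0 v3=1 v4=1 v5=0
  v1=0 v2=1 v3=0 v4=1 v5=0
  v1=0 v2=1 v3=1 v4=1 v5=0
Count: 4.

4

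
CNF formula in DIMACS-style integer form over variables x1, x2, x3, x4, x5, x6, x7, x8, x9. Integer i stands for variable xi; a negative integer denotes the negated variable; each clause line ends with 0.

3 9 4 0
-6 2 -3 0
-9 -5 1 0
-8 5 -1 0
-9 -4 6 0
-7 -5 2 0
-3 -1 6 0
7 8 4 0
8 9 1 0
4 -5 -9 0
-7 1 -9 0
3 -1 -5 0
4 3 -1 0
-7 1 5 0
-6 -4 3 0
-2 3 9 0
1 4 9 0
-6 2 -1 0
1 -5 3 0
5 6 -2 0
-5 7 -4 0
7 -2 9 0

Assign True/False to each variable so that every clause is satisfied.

x1=F, x2=F, x3=F, x4=F, x5=F, x6=T, x7=F, x8=T, x9=T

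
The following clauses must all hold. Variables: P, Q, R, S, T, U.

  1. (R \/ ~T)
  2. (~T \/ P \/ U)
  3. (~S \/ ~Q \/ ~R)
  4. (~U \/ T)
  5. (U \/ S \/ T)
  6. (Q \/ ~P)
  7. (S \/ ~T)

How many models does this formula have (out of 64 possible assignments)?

5

Satisfying assignments:
  P=F Q=F R=F S=T T=F U=F
  P=F Q=F R=T S=T T=F U=F
  P=F Q=F R=T S=T T=T U=T
  P=F Q=T R=F S=T T=F U=F
  P=T Q=T R=F S=T T=F U=F
That's 5 in total.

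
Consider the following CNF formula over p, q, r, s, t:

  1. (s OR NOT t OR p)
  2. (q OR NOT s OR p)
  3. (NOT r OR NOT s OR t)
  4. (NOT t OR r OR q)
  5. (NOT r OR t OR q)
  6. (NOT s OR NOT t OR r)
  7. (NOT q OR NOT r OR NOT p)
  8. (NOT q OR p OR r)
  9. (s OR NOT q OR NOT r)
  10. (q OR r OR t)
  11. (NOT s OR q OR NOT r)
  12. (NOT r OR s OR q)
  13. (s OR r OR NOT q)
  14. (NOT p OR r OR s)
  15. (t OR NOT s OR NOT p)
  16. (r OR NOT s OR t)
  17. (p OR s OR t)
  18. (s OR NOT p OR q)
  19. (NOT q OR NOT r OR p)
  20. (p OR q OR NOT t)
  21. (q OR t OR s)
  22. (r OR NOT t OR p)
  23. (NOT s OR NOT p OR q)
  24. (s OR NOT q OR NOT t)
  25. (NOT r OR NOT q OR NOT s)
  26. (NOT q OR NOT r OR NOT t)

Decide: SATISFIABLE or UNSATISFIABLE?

q = True:
  r = True:
    propagation gives p=False; an empty clause results — contradiction.
  r = False:
    propagation gives p=True, s=True, t=False; an empty clause results — contradiction.
q = False:
  s = True:
    propagation gives p=True; an empty clause results — contradiction.
  s = False:
    propagation gives r=False, t=False; an empty clause results — contradiction.
Every branch closes, so no satisfying assignment exists.

UNSATISFIABLE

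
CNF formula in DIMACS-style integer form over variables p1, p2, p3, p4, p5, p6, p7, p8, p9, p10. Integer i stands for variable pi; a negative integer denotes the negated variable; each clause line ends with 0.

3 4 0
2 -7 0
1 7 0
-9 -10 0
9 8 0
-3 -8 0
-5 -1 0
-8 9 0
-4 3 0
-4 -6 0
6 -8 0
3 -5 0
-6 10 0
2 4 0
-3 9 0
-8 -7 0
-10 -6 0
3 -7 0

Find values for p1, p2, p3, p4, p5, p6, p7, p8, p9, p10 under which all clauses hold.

p1 = T, p2 = F, p3 = T, p4 = T, p5 = F, p6 = F, p7 = F, p8 = F, p9 = T, p10 = F

p5 occurs only negated in the remaining clauses — set p5 = False.
Branch on p1: take p1 = True.
The remaining clauses are satisfied by p2 = False, p3 = True, p4 = True, p6 = False, p7 = False, p8 = False, p9 = True, p10 = False.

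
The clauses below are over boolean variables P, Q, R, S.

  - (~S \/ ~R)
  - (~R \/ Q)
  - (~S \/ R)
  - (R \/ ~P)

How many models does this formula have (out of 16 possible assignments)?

4

The models are:
  P=F Q=F R=F S=F
  P=F Q=T R=F S=F
  P=F Q=T R=T S=F
  P=T Q=T R=T S=F
That's 4 in total.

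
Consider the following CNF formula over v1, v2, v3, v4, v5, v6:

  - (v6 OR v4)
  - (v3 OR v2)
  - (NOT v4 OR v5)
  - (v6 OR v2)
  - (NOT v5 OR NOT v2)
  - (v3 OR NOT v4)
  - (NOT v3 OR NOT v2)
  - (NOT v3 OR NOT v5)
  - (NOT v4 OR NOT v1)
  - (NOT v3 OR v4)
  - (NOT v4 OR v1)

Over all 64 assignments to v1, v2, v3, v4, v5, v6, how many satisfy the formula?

The models are:
  v1=0 v2=1 v3=0 v4=0 v5=0 v6=1
  v1=1 v2=1 v3=0 v4=0 v5=0 v6=1
Count: 2.

2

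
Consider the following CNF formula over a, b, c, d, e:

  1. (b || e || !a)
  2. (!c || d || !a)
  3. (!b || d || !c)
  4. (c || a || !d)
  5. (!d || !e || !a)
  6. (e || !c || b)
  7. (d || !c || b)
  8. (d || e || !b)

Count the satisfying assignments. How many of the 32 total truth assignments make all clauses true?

Split on d, then b.
  d=1, b=1: remaining (a,c,e) ∈ {(0,1,0); (0,1,1); (1,0,0); (1,1,0)} — 4.
  d=1, b=0: remaining (a,c,e) ∈ {(0,1,1)} — 1.
  d=0, b=1: remaining (a,c,e) ∈ {(0,0,1); (1,0,1)} — 2.
  d=0, b=0: remaining (a,c,e) ∈ {(0,0,0); (0,0,1); (1,0,1)} — 3.
Total: 4 + 1 + 2 + 3 = 10.

10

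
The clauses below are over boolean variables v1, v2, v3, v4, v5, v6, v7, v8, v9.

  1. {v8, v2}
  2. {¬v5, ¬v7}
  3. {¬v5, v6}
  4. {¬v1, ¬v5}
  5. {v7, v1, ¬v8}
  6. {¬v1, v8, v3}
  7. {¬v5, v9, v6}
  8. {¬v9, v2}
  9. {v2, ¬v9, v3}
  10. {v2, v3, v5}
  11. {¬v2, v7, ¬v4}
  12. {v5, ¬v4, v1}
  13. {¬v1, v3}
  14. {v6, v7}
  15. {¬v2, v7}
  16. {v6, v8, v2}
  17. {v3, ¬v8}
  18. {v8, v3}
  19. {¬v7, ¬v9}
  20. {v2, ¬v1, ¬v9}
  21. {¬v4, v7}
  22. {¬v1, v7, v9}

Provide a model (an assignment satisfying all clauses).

Pure literal: v3 appears only positively; assign v3 = True.
Pure literal: v4 appears only negated; assign v4 = False.
Try v1 = False.
Branch on v2: take v2 = True.
  then v7 is forced to True.
  then v5 is forced to False.
  then v9 is forced to False.
v6, v8 are now unconstrained; take v6 = True, v8 = False.
Every clause has at least one true literal under this assignment.

v1=False, v2=True, v3=True, v4=False, v5=False, v6=True, v7=True, v8=False, v9=False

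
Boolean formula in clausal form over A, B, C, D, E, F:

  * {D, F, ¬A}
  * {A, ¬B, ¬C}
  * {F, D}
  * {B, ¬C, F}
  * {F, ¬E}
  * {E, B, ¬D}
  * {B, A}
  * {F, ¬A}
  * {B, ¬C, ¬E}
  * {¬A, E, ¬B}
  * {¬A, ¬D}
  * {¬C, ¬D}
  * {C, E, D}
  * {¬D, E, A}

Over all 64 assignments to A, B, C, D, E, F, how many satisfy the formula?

Satisfying assignments:
  A=F B=T C=F D=F E=T F=T
  A=F B=T C=F D=T E=T F=T
  A=T B=F C=F D=F E=T F=T
  A=T B=F C=T D=F E=F F=T
  A=T B=T C=F D=F E=T F=T
  A=T B=T C=T D=F E=T F=T
Count: 6.

6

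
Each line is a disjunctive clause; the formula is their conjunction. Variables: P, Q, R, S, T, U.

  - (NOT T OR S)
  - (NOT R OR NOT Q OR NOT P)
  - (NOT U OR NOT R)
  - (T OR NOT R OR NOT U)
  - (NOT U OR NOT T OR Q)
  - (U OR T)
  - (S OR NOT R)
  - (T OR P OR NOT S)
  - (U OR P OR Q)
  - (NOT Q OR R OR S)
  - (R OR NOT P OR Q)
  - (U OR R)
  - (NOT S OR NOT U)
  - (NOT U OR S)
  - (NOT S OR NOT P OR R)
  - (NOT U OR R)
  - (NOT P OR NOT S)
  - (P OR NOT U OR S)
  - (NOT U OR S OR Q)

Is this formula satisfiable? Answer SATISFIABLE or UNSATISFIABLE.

SATISFIABLE

Try P = False.
Set Q = True and propagate.
For the remaining variables, R = True, S = True, T = True, U = False works.
Every clause has at least one true literal under this assignment.
So P=False, Q=True, R=True, S=True, T=True, U=False is a satisfying assignment.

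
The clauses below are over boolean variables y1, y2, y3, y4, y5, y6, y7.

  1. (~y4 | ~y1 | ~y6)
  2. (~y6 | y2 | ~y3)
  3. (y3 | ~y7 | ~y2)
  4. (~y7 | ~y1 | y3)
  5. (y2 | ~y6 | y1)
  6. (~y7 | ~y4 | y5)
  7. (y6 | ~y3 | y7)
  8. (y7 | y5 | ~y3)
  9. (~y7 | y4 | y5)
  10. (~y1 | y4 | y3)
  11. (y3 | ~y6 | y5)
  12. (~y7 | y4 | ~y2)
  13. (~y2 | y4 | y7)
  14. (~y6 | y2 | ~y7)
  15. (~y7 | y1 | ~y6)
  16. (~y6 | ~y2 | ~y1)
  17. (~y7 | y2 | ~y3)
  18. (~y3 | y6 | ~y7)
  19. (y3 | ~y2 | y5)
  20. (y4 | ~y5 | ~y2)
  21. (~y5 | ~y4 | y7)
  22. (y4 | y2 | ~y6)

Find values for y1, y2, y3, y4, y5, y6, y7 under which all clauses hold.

y1 = 0  y2 = 0  y3 = 0  y4 = 0  y5 = 0  y6 = 0  y7 = 0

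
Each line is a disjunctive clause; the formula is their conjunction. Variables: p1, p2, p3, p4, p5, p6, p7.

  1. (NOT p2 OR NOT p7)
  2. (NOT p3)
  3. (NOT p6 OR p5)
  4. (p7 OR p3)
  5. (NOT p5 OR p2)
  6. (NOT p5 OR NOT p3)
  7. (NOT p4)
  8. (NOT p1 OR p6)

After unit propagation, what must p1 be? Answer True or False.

False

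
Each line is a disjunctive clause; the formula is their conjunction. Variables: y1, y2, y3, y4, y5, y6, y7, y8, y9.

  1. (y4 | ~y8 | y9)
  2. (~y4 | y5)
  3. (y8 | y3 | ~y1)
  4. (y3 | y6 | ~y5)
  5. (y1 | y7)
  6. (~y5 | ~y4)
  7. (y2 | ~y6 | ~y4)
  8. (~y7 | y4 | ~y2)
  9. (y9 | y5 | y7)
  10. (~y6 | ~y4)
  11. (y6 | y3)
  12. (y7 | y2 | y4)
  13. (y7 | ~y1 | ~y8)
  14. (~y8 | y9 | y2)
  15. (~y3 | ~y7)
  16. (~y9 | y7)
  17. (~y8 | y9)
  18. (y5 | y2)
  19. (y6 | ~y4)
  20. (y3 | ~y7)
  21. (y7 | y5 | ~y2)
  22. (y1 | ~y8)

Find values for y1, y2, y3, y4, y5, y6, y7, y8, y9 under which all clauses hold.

y1=True, y2=True, y3=True, y4=False, y5=True, y6=True, y7=False, y8=False, y9=False

Branch on y1: take y1 = True.
Branch on y2: take y2 = True.
For the remaining variables, y3 = True, y4 = False, y5 = True, y6 = True, y7 = False, y8 = False, y9 = False works.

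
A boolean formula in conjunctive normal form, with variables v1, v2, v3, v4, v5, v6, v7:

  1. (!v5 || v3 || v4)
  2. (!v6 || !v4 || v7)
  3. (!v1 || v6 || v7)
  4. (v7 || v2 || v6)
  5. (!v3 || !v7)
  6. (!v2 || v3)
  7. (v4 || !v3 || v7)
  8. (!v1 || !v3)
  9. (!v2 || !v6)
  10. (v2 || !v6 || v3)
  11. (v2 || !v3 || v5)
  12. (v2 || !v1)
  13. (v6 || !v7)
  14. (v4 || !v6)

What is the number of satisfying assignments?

2

The models are:
  v1=0 v2=1 v3=1 v4=1 v5=0 v6=0 v7=0
  v1=0 v2=1 v3=1 v4=1 v5=1 v6=0 v7=0
Count: 2.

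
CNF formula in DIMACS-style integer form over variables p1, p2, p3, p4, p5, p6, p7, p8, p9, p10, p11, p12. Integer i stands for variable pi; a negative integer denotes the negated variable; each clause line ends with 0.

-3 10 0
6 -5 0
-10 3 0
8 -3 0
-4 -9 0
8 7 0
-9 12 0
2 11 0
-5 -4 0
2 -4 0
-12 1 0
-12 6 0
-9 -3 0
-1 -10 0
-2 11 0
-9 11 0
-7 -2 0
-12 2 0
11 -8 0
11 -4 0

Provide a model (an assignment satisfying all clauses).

p1 = 0  p2 = 0  p3 = 1  p4 = 0  p5 = 1  p6 = 1  p7 = 0  p8 = 1  p9 = 0  p10 = 1  p11 = 1  p12 = 0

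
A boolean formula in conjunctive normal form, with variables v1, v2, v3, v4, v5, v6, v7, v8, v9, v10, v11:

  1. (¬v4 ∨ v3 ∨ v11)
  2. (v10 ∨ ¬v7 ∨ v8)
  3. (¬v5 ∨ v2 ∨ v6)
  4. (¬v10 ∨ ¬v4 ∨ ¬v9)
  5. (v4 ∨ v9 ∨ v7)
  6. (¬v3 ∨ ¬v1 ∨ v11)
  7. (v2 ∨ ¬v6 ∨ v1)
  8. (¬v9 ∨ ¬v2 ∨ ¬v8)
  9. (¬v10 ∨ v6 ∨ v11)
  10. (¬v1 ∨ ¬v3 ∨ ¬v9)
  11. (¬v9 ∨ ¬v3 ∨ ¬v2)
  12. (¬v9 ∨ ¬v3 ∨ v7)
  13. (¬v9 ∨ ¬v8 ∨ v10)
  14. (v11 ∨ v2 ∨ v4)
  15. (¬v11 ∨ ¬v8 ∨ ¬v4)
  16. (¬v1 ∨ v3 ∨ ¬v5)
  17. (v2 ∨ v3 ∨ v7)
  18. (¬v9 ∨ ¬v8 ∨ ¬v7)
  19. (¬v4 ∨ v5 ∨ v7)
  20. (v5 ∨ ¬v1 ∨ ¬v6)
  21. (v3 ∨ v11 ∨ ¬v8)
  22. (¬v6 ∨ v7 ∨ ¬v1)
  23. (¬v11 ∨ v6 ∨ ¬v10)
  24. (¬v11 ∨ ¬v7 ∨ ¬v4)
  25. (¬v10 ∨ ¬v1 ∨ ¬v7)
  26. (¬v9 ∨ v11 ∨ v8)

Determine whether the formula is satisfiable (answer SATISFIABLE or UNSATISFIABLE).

SATISFIABLE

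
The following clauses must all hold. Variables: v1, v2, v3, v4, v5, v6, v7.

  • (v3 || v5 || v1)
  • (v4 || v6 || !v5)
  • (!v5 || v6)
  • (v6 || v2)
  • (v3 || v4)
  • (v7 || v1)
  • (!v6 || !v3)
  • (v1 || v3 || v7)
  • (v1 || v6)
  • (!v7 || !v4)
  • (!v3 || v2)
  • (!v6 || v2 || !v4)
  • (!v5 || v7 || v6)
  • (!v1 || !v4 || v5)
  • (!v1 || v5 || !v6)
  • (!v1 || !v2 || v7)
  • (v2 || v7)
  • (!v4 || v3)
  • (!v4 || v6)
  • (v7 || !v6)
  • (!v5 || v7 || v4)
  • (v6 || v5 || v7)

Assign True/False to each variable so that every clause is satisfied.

v1=True, v2=True, v3=True, v4=False, v5=False, v6=False, v7=True

Check each clause:
  1. (v5 || v1 || v3) — v1 is true.
  2. (v4 || !v5 || v6) — !v5 is true.
  3. (v6 || !v5) — !v5 is true.
  4. (v6 || v2) — v2 is true.
  5. (v3 || v4) — v3 is true.
  6. (v1 || v7) — v1 is true.
  7. (!v6 || !v3) — !v6 is true.
  8. (v3 || v1 || v7) — v1 is true.
  9. (v1 || v6) — v1 is true.
  10. (!v7 || !v4) — !v4 is true.
  11. (!v3 || v2) — v2 is true.
  12. (!v6 || v2 || !v4) — v2 is true.
  13. (!v5 || v6 || v7) — !v5 is true.
  14. (!v4 || !v1 || v5) — !v4 is true.
  15. (!v1 || !v6 || v5) — !v6 is true.
  16. (!v2 || v7 || !v1) — v7 is true.
  17. (v2 || v7) — v2 is true.
  18. (!v4 || v3) — v3 is true.
  19. (v6 || !v4) — !v4 is true.
  20. (!v6 || v7) — !v6 is true.
  21. (v4 || !v5 || v7) — !v5 is true.
  22. (v5 || v7 || v6) — v7 is true.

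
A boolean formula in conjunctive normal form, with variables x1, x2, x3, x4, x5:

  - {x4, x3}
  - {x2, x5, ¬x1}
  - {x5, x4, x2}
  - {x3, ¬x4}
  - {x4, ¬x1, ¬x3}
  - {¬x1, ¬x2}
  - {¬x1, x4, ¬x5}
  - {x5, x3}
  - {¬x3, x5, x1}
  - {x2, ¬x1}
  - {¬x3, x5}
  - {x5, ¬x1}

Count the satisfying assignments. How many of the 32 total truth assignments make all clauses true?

4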